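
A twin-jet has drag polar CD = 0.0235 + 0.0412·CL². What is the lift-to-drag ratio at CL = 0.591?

L/D = 15.6

CD = 0.0235 + 0.0412 × 0.591² = 0.03789
L/D = CL/CD = 0.591 / 0.03789 = 15.6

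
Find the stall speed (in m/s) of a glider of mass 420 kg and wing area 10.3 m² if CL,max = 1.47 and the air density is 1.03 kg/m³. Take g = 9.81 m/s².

V_stall = 23 m/s

At stall, lift equals weight: L = W = m·g = 420 × 9.81 = 4120 N.
From L = ½ρV²S·CL,max = W: V_stall = √(2W/(ρSCL,max)) = √(2·4120/(1.03·10.3·1.47))
V_stall = √528.4 = 23 m/s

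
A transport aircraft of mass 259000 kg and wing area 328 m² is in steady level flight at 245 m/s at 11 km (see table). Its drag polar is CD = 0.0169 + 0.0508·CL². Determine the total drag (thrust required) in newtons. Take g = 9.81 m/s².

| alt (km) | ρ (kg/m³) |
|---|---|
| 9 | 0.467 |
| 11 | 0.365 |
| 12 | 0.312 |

At 11 km, from the table: ρ = 0.365 kg/m³.
Level flight ⇒ L = W = m·g = 259000 × 9.81 = 2.5408×10^6 N.
Dynamic pressure q = 0.5 × 0.365 × 245² = 10950 Pa.
Required CL = L/(qS) = 2.5408×10^6/(10950·328) = 0.7071.
CD = 0.0169 + 0.0508 × 0.7071² = 0.0423.
D = q·S·CD = 10950 × 328 × 0.0423 = 1.52×10^5 N

D = 1.52×10^5 N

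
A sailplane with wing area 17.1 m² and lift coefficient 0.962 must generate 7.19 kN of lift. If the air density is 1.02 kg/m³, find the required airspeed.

L = ½ρv²S·CL ⇒ v = √(2L/(ρ·S·CL))
v = √(2 × 7190 / (1.02 × 17.1 × 0.962)) = √857 = 29.3 m/s

v = 29.3 m/s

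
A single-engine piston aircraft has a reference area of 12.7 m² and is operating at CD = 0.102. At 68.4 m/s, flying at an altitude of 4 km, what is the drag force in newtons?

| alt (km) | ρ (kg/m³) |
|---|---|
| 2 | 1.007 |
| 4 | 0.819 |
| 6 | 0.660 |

D = 2480 N

At 4 km, from the table: ρ = 0.819 kg/m³.
Dynamic pressure q = ½ρv² = ½ × 0.819 × 68.4² = 1916 Pa.
D = q·S·CD = 1916 × 12.7 × 0.102 = 2480 N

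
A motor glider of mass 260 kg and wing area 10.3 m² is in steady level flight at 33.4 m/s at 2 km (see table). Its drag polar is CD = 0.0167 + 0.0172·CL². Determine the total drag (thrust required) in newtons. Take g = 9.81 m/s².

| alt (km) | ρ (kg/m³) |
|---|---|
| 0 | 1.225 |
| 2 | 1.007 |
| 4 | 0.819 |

At 2 km, from the table: ρ = 1.007 kg/m³.
In steady level flight, lift balances weight: W = mg = 260 × 9.81 = 2550.6 N.
Dynamic pressure q = 0.5 × 1.007 × 33.4² = 561.7 Pa.
CL = 2W/(ρv²S) = 2×2550.6/(1.007×33.4²×10.3) = 0.4409.
CD = 0.0167 + 0.0172 × 0.4409² = 0.02004.
D = q·S·CD = 561.7 × 10.3 × 0.02004 = 116 N

D = 116 N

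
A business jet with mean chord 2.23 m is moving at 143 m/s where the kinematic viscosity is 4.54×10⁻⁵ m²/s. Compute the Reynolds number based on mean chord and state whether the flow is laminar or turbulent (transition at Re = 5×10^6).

Re = 7.02×10^6 (turbulent)

Re = v·c/ν = 143 × 2.23 / (4.54×10⁻⁵) = 7.02×10^6
Since 7.02×10^6 > 5×10^6, the flow is turbulent.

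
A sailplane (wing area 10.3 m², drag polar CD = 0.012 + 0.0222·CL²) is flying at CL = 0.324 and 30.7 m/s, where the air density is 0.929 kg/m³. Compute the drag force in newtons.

CD = 0.012 + 0.0222 × 0.324² = 0.01433
D = ½ρv²S·CD = ½ × 0.929 × 30.7² × 10.3 × 0.01433 = 64.6 N

D = 64.6 N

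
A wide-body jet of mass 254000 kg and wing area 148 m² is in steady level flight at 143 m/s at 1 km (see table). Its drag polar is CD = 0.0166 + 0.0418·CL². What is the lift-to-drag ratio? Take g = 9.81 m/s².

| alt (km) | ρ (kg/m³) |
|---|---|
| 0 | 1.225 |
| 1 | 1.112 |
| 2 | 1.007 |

At 1 km, from the table: ρ = 1.112 kg/m³.
Level flight ⇒ L = W = m·g = 254000 × 9.81 = 2.4917×10^6 N.
Dynamic pressure q = 0.5 × 1.112 × 143² = 11370 Pa.
CL = 2W/(ρv²S) = 2×2.4917×10^6/(1.112×143²×148) = 1.481.
CD = 0.0166 + 0.0418 × 1.481² = 0.1083.
L/D = CL/CD = 1.481 / 0.1083 = 13.7

L/D = 13.7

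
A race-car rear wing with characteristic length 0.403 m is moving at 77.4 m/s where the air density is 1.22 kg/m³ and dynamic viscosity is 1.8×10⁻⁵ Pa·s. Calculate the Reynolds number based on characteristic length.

Re = 2.11×10^6

Re = ρ·v·c/μ = 1.22 × 77.4 × 0.403 / (1.8×10⁻⁵) = 2.11×10^6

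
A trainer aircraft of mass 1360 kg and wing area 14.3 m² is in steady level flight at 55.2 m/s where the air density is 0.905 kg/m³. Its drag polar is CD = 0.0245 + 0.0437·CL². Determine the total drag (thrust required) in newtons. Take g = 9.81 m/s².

Level flight ⇒ L = W = m·g = 1360 × 9.81 = 13342 N.
q = ½ρv² = ½ × 0.905 × 55.2² = 1379 Pa.
CL = W/(q·S) = 13342 / (1379 × 14.3) = 0.6767.
CD = 0.0245 + 0.0437 × 0.6767² = 0.04451.
D = q·S·CD = 1379 × 14.3 × 0.04451 = 877.6 N

D = 878 N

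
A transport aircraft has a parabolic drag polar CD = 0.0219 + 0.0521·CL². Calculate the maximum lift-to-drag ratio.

(L/D)max = 14.8

For CD = CD0 + K·CL², (L/D)max occurs at CL* = √(CD0/K) and equals 1/(2√(K·CD0)).
(L/D)max = 1/(2√(0.0521 × 0.0219)) = 1/(2 × 0.03378) = 14.8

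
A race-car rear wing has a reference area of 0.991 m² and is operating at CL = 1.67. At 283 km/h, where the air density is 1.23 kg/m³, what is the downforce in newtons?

Convert speed: v = 283 km/h ÷ 3.6 = 78.61 m/s.
Dynamic pressure q = ½ρv² = ½ × 1.23 × 78.61² = 3801 Pa.
L = q·S·CL = 3801 × 0.991 × 1.67 = 6290 N ≈ 6.29 kN

L = 6290 N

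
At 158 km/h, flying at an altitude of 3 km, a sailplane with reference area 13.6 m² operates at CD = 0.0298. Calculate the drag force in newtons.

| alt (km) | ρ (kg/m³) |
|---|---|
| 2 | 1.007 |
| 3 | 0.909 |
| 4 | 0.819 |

D = 355 N

At 3 km, from the table: ρ = 0.909 kg/m³.
Convert speed: v = 158 km/h ÷ 3.6 = 43.89 m/s.
Dynamic pressure q = ½ρv² = ½ × 0.909 × 43.89² = 875.5 Pa.
D = q·S·CD = 875.5 × 13.6 × 0.0298 = 355 N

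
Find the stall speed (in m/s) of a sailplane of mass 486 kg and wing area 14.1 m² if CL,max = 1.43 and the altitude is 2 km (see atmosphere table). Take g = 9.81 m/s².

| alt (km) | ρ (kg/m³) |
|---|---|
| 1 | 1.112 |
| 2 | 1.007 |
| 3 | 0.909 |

V_stall = 21.7 m/s

At 2 km, from the table: ρ = 1.007 kg/m³.
Stall occurs when L = W at CL,max. W = mg = 486 × 9.81 = 4768 N.
V_stall = √(2W/(ρ·S·CL,max)) = √(2 × 4768 / (1.007 × 14.1 × 1.43))
V_stall = √469.6 = 21.7 m/s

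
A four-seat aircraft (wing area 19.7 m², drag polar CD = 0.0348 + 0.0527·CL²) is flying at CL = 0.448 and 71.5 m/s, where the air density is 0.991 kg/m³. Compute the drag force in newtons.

CD = 0.0348 + 0.0527 × 0.448² = 0.04538
D = ½ρv²S·CD = ½ × 0.991 × 71.5² × 19.7 × 0.04538 = 2260 N

D = 2260 N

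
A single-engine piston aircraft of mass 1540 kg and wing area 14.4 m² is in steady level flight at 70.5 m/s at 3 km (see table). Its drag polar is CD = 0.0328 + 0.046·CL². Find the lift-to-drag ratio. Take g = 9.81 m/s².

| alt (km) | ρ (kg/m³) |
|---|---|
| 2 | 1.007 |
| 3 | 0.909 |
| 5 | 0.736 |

At 3 km, from the table: ρ = 0.909 kg/m³.
In steady level flight, lift balances weight: W = mg = 1540 × 9.81 = 15107 N.
Dynamic pressure q = 0.5 × 0.909 × 70.5² = 2259 Pa.
CL = W/(q·S) = 15107 / (2259 × 14.4) = 0.4644.
CD = 0.0328 + 0.046 × 0.4644² = 0.04272.
L/D = CL/CD = 0.4644 / 0.04272 = 10.9

L/D = 10.9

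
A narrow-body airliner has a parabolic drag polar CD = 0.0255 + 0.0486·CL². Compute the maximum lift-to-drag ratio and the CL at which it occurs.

For CD = CD0 + K·CL², (L/D)max occurs at CL* = √(CD0/K) and equals 1/(2√(K·CD0)).
(L/D)max = 1/(2√(0.0486 × 0.0255)) = 1/(2 × 0.0352) = 14.2
CL* = √(0.0255/0.0486) = 0.724

(L/D)max = 14.2, at CL = 0.724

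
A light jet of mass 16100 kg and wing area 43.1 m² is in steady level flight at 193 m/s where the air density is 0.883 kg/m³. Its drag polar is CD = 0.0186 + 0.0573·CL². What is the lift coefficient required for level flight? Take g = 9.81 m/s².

In steady level flight, lift balances weight: W = mg = 16100 × 9.81 = 1.5794×10^5 N.
Dynamic pressure q = 0.5 × 0.883 × 193² = 16450 Pa.
CL = W/(q·S) = 1.5794×10^5 / (16450 × 43.1) = 0.2228.

CL = 0.223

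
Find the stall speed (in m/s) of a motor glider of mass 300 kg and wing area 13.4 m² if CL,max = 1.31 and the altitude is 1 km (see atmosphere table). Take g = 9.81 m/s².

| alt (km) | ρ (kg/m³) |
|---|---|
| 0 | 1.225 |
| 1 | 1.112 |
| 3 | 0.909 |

V_stall = 17.4 m/s

At 1 km, from the table: ρ = 1.112 kg/m³.
Stall occurs when L = W at CL,max. W = mg = 300 × 9.81 = 2943 N.
V_stall = √(2W/(ρ·S·CL,max)) = √(2 × 2943 / (1.112 × 13.4 × 1.31))
V_stall = √301.5 = 17.4 m/s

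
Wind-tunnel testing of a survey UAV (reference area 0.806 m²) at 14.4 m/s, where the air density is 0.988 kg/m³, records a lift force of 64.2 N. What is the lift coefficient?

CL = 0.778

From L = ½ρv²S·CL, rearranging gives CL = 2L/(ρv²S).
CL = 2 × 64.2 / (0.988 × 14.4² × 0.806) = 0.778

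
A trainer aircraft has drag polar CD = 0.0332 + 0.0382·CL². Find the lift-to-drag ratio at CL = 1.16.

CD = 0.0332 + 0.0382 × 1.16² = 0.0846
L/D = CL/CD = 1.16 / 0.0846 = 13.7

L/D = 13.7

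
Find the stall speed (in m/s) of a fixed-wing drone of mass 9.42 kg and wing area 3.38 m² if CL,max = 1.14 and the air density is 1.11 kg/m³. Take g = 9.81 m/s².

V_stall = 6.57 m/s

Stall occurs when L = W at CL,max. W = mg = 9.42 × 9.81 = 92.41 N.
From L = ½ρV²S·CL,max = W: V_stall = √(2W/(ρSCL,max)) = √(2·92.41/(1.11·3.38·1.14))
V_stall = √43.21 = 6.57 m/s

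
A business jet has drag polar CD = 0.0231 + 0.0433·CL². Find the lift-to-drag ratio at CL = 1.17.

L/D = 14.2

CD = 0.0231 + 0.0433 × 1.17² = 0.08237
L/D = CL/CD = 1.17 / 0.08237 = 14.2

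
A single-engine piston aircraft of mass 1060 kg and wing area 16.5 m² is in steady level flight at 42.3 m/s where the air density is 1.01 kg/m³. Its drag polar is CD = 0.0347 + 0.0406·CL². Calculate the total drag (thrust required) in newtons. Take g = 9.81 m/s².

Level flight ⇒ L = W = m·g = 1060 × 9.81 = 10399 N.
q = ½ρv² = ½ × 1.01 × 42.3² = 903.6 Pa.
Required CL = L/(qS) = 10399/(903.6·16.5) = 0.6975.
CD = 0.0347 + 0.0406 × 0.6975² = 0.05445.
D = q·S·CD = 903.6 × 16.5 × 0.05445 = 811.8 N

D = 812 N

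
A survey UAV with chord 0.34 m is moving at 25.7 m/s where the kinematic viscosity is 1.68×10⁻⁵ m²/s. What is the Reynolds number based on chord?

Re = v·c/ν = 25.7 × 0.34 / (1.68×10⁻⁵) = 5.2×10^5

Re = 5.2×10^5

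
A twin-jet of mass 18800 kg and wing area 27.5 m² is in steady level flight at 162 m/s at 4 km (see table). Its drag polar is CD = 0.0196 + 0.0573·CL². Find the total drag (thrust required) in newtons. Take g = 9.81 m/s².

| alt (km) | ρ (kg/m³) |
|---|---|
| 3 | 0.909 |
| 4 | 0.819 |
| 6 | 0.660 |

D = 12400 N

At 4 km, from the table: ρ = 0.819 kg/m³.
Level flight ⇒ L = W = m·g = 18800 × 9.81 = 1.8443×10^5 N.
q = ½ρv² = ½ × 0.819 × 162² = 10750 Pa.
CL = W/(q·S) = 1.8443×10^5 / (10750 × 27.5) = 0.624.
CD = 0.0196 + 0.0573 × 0.624² = 0.04191.
D = q·S·CD = 10750 × 27.5 × 0.04191 = 12390 N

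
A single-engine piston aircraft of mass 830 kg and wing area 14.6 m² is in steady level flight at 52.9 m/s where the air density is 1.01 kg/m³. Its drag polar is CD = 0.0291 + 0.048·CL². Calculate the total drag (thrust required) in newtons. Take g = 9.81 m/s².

D = 755 N

Level flight ⇒ L = W = m·g = 830 × 9.81 = 8142.3 N.
q = ½ρv² = ½ × 1.01 × 52.9² = 1413 Pa.
CL = 2W/(ρv²S) = 2×8142.3/(1.01×52.9²×14.6) = 0.3946.
CD = 0.0291 + 0.048 × 0.3946² = 0.03658.
D = q·S·CD = 1413 × 14.6 × 0.03658 = 754.6 N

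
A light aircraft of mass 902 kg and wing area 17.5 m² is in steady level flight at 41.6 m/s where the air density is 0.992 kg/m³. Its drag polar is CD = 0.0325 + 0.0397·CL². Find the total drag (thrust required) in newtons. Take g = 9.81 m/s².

Level flight ⇒ L = W = m·g = 902 × 9.81 = 8848.6 N.
q = ½ρv² = ½ × 0.992 × 41.6² = 858.4 Pa.
CL = 2W/(ρv²S) = 2×8848.6/(0.992×41.6²×17.5) = 0.5891.
CD = 0.0325 + 0.0397 × 0.5891² = 0.04628.
D = q·S·CD = 858.4 × 17.5 × 0.04628 = 695.1 N

D = 695 N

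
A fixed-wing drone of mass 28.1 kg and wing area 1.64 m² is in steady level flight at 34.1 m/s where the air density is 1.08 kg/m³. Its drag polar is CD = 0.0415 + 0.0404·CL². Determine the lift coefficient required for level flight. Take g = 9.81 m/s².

Weight W = mg = 28.1 × 9.81 = 275.66 N; in level flight L = W.
q = ½ρv² = ½ × 1.08 × 34.1² = 627.9 Pa.
CL = W/(q·S) = 275.66 / (627.9 × 1.64) = 0.2677.

CL = 0.268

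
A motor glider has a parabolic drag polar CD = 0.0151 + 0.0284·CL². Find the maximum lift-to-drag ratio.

For CD = CD0 + K·CL², (L/D)max occurs at CL* = √(CD0/K) and equals 1/(2√(K·CD0)).
(L/D)max = 1/(2√(0.0284 × 0.0151)) = 1/(2 × 0.02071) = 24.1

(L/D)max = 24.1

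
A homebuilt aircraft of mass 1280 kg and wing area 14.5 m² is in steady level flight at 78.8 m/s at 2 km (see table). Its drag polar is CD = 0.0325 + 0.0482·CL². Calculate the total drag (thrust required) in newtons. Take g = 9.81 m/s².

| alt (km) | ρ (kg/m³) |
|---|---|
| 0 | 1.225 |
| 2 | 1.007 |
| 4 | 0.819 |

D = 1640 N

At 2 km, from the table: ρ = 1.007 kg/m³.
Weight W = mg = 1280 × 9.81 = 12557 N; in level flight L = W.
Dynamic pressure q = 0.5 × 1.007 × 78.8² = 3126 Pa.
CL = 2W/(ρv²S) = 2×12557/(1.007×78.8²×14.5) = 0.277.
CD = 0.0325 + 0.0482 × 0.277² = 0.0362.
D = q·S·CD = 3126 × 14.5 × 0.0362 = 1641 N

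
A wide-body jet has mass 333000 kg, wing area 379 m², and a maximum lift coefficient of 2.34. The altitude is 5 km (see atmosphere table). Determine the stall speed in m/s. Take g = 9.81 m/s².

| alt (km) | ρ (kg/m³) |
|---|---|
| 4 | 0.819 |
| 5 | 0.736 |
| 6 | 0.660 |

V_stall = 100 m/s

At 5 km, from the table: ρ = 0.736 kg/m³.
At stall, lift equals weight: L = W = m·g = 333000 × 9.81 = 3.267×10^6 N.
V_stall = √(2W/(ρ·S·CL,max)) = √(2 × 3.267×10^6 / (0.736 × 379 × 2.34))
V_stall = √10010 = 100 m/s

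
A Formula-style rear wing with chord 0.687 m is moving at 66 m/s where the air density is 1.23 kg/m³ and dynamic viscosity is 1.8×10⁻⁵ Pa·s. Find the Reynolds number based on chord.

Re = 3.1×10^6

Re = ρ·v·c/μ = 1.23 × 66 × 0.687 / (1.8×10⁻⁵) = 3.1×10^6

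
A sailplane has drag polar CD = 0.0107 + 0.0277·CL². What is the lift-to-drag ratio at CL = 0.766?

L/D = 28.4

CD = 0.0107 + 0.0277 × 0.766² = 0.02695
L/D = CL/CD = 0.766 / 0.02695 = 28.4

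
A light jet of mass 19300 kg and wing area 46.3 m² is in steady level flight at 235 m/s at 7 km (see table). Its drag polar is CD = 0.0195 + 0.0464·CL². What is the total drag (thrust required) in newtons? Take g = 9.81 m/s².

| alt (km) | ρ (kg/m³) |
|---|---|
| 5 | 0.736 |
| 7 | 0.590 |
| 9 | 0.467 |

At 7 km, from the table: ρ = 0.590 kg/m³.
Level flight ⇒ L = W = m·g = 19300 × 9.81 = 1.8933×10^5 N.
q = ½ρv² = ½ × 0.59 × 235² = 16290 Pa.
Required CL = L/(qS) = 1.8933×10^5/(16290·46.3) = 0.251.
CD = 0.0195 + 0.0464 × 0.251² = 0.02242.
D = q·S·CD = 16290 × 46.3 × 0.02242 = 16910 N

D = 16900 N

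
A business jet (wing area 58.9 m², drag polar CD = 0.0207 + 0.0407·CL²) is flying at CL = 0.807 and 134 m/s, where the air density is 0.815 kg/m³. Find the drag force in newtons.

D = 20300 N

CD = 0.0207 + 0.0407 × 0.807² = 0.04721
D = ½ρv²S·CD = ½ × 0.815 × 134² × 58.9 × 0.04721 = 20300 N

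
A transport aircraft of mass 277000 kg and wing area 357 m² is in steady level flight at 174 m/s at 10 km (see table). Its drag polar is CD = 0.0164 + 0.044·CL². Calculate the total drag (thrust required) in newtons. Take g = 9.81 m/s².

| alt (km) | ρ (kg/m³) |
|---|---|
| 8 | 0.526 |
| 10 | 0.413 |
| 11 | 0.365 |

D = 1.82×10^5 N

At 10 km, from the table: ρ = 0.413 kg/m³.
In steady level flight, lift balances weight: W = mg = 277000 × 9.81 = 2.7174×10^6 N.
Dynamic pressure q = 0.5 × 0.413 × 174² = 6252 Pa.
CL = W/(q·S) = 2.7174×10^6 / (6252 × 357) = 1.217.
CD = 0.0164 + 0.044 × 1.217² = 0.08162.
D = q·S·CD = 6252 × 357 × 0.08162 = 1.822×10^5 N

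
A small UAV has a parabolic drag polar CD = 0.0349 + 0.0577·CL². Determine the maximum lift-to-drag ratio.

(L/D)max = 11.1

For CD = CD0 + K·CL², (L/D)max occurs at CL* = √(CD0/K) and equals 1/(2√(K·CD0)).
(L/D)max = 1/(2√(0.0577 × 0.0349)) = 1/(2 × 0.04487) = 11.1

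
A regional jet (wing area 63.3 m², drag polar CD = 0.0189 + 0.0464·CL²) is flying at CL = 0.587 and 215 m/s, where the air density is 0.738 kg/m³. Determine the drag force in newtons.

D = 37700 N

CD = 0.0189 + 0.0464 × 0.587² = 0.03489
D = ½ρv²S·CD = ½ × 0.738 × 215² × 63.3 × 0.03489 = 37700 N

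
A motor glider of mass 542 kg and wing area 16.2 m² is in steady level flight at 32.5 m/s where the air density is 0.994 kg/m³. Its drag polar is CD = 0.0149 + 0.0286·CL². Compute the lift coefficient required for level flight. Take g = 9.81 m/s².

Weight W = mg = 542 × 9.81 = 5317 N; in level flight L = W.
Dynamic pressure q = 0.5 × 0.994 × 32.5² = 525 Pa.
Required CL = L/(qS) = 5317/(525·16.2) = 0.6252.

CL = 0.625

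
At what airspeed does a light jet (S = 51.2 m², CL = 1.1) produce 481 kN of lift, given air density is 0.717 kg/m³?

L = ½ρv²S·CL ⇒ v = √(2L/(ρ·S·CL))
v = √(2 × 4.81×10^5 / (0.717 × 51.2 × 1.1)) = √23820 = 154 m/s

v = 154 m/s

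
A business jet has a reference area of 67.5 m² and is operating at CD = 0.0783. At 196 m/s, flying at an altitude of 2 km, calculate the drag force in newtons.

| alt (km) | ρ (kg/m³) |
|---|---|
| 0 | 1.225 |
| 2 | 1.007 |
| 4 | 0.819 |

D = 1.02×10^5 N

At 2 km, from the table: ρ = 1.007 kg/m³.
D = ½ρv²S·CD = ½ × 1.007 × 196² × 67.5 × 0.0783 = 1.02×10^5 N ≈ 102 kN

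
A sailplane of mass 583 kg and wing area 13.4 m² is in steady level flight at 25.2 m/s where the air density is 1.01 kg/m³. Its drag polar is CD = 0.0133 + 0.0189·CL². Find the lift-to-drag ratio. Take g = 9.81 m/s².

Weight W = mg = 583 × 9.81 = 5719.2 N; in level flight L = W.
Dynamic pressure q = 0.5 × 1.01 × 25.2² = 320.7 Pa.
CL = W/(q·S) = 5719.2 / (320.7 × 13.4) = 1.331.
CD = 0.0133 + 0.0189 × 1.331² = 0.04678.
L/D = CL/CD = 1.331 / 0.04678 = 28.5

L/D = 28.5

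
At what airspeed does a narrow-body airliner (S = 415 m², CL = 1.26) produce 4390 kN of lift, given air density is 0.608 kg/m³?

L = ½ρv²S·CL ⇒ v = √(2L/(ρ·S·CL))
v = √(2 × 4.39×10^6 / (0.608 × 415 × 1.26)) = √27620 = 166 m/s

v = 166 m/s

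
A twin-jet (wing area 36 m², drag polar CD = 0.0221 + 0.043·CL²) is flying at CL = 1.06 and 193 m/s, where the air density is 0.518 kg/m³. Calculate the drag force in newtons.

CD = 0.0221 + 0.043 × 1.06² = 0.07041
D = ½ρv²S·CD = ½ × 0.518 × 193² × 36 × 0.07041 = 24500 N

D = 24500 N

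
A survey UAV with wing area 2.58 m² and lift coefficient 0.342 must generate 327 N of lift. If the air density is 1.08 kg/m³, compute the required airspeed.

v = 26.2 m/s

L = ½ρv²S·CL ⇒ v = √(2L/(ρ·S·CL))
v = √(2 × 327 / (1.08 × 2.58 × 0.342)) = √686.3 = 26.2 m/s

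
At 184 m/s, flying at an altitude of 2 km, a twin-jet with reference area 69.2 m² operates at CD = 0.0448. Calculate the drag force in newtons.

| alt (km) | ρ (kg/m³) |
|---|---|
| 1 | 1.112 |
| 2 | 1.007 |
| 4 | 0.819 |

D = 52800 N

At 2 km, from the table: ρ = 1.007 kg/m³.
D = ½ρv²S·CD = ½ × 1.007 × 184² × 69.2 × 0.0448 = 52800 N ≈ 52.8 kN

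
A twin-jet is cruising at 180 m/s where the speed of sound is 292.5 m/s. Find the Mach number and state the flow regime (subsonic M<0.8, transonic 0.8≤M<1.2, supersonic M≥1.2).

M = 0.615 (subsonic)

M = v/a = 180 / 292.5 = 0.615
M = 0.615 → subsonic.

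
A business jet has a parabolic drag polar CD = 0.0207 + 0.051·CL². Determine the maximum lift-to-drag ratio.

For CD = CD0 + K·CL², (L/D)max occurs at CL* = √(CD0/K) and equals 1/(2√(K·CD0)).
(L/D)max = 1/(2√(0.051 × 0.0207)) = 1/(2 × 0.03249) = 15.4

(L/D)max = 15.4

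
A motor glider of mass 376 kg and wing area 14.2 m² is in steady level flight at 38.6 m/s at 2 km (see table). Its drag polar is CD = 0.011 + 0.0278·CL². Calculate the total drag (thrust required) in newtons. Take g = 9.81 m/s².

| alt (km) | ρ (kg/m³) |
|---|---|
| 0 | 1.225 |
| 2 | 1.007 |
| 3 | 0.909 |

D = 153 N

At 2 km, from the table: ρ = 1.007 kg/m³.
Weight W = mg = 376 × 9.81 = 3688.6 N; in level flight L = W.
q = ½ρv² = ½ × 1.007 × 38.6² = 750.2 Pa.
CL = 2W/(ρv²S) = 2×3688.6/(1.007×38.6²×14.2) = 0.3463.
CD = 0.011 + 0.0278 × 0.3463² = 0.01433.
D = q·S·CD = 750.2 × 14.2 × 0.01433 = 152.7 N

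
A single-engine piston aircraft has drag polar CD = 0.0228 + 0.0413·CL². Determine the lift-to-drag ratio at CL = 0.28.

CD = 0.0228 + 0.0413 × 0.28² = 0.02604
L/D = CL/CD = 0.28 / 0.02604 = 10.8

L/D = 10.8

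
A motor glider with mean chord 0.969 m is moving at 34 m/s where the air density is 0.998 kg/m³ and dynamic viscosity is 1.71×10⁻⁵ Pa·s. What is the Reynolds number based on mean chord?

Re = 1.92×10^6

Re = ρ·v·c/μ = 0.998 × 34 × 0.969 / (1.71×10⁻⁵) = 1.92×10^6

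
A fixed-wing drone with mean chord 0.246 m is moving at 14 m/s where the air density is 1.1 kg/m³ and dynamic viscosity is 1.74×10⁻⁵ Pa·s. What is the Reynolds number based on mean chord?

Re = ρ·v·c/μ = 1.1 × 14 × 0.246 / (1.74×10⁻⁵) = 2.18×10^5

Re = 2.18×10^5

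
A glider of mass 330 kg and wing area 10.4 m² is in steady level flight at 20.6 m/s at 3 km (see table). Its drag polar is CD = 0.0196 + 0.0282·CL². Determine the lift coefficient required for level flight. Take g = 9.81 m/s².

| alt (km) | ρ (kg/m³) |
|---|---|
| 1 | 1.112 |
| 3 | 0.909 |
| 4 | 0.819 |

CL = 1.61

At 3 km, from the table: ρ = 0.909 kg/m³.
Weight W = mg = 330 × 9.81 = 3237.3 N; in level flight L = W.
Dynamic pressure q = 0.5 × 0.909 × 20.6² = 192.9 Pa.
CL = W/(q·S) = 3237.3 / (192.9 × 10.4) = 1.614.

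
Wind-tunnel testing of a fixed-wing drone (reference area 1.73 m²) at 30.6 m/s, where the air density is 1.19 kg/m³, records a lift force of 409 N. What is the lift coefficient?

From L = ½ρv²S·CL, rearranging gives CL = 2L/(ρv²S).
CL = 2 × 409 / (1.19 × 30.6² × 1.73) = 0.424

CL = 0.424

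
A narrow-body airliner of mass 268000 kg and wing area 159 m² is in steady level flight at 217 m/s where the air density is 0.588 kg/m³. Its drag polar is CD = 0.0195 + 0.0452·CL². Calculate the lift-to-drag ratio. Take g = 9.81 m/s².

Level flight ⇒ L = W = m·g = 268000 × 9.81 = 2.6291×10^6 N.
q = ½ρv² = ½ × 0.588 × 217² = 13840 Pa.
CL = 2W/(ρv²S) = 2×2.6291×10^6/(0.588×217²×159) = 1.194.
CD = 0.0195 + 0.0452 × 1.194² = 0.08398.
L/D = CL/CD = 1.194 / 0.08398 = 14.2

L/D = 14.2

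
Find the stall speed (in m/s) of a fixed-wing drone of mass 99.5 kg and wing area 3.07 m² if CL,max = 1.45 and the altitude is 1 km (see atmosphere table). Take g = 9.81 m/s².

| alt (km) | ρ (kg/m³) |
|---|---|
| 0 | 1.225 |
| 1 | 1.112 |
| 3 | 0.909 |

V_stall = 19.9 m/s

At 1 km, from the table: ρ = 1.112 kg/m³.
At stall, lift equals weight: L = W = m·g = 99.5 × 9.81 = 976.1 N.
V_stall = √(2W/(ρ·S·CL,max)) = √(2 × 976.1 / (1.112 × 3.07 × 1.45))
V_stall = √394.4 = 19.9 m/s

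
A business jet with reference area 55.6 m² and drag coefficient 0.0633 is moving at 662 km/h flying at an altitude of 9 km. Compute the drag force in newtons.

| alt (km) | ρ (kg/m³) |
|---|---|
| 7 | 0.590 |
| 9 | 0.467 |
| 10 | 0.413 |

D = 27800 N

At 9 km, from the table: ρ = 0.467 kg/m³.
Convert speed: v = 662 km/h ÷ 3.6 = 183.9 m/s.
Dynamic pressure q = ½ρv² = ½ × 0.467 × 183.9² = 7896 Pa.
D = q·S·CD = 7896 × 55.6 × 0.0633 = 27800 N ≈ 27.8 kN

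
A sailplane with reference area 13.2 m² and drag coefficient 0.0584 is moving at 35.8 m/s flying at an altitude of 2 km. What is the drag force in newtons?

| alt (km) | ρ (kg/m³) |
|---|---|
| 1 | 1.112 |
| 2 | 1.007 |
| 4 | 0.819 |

At 2 km, from the table: ρ = 1.007 kg/m³.
D = ½ρv²S·CD = ½ × 1.007 × 35.8² × 13.2 × 0.0584 = 497 N

D = 497 N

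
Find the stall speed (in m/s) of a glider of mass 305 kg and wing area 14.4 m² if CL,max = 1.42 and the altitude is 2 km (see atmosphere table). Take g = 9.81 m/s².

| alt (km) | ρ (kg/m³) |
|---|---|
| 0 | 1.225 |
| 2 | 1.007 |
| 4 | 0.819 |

At 2 km, from the table: ρ = 1.007 kg/m³.
Weight W = mg = 305 × 9.81 = 2992 N.
From L = ½ρV²S·CL,max = W: V_stall = √(2W/(ρSCL,max)) = √(2·2992/(1.007·14.4·1.42))
V_stall = √290.6 = 17 m/s

V_stall = 17 m/s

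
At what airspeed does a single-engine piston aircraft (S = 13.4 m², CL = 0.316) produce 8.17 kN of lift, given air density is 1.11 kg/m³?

v = 59 m/s

L = ½ρv²S·CL ⇒ v = √(2L/(ρ·S·CL))
v = √(2 × 8170 / (1.11 × 13.4 × 0.316)) = √3476 = 59 m/s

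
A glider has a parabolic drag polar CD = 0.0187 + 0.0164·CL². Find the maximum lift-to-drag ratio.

For CD = CD0 + K·CL², (L/D)max occurs at CL* = √(CD0/K) and equals 1/(2√(K·CD0)).
(L/D)max = 1/(2√(0.0164 × 0.0187)) = 1/(2 × 0.01751) = 28.6

(L/D)max = 28.6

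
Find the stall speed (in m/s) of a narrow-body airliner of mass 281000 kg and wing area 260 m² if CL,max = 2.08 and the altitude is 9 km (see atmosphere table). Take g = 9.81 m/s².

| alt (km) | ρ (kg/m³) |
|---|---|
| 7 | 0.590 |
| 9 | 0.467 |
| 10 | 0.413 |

V_stall = 148 m/s

At 9 km, from the table: ρ = 0.467 kg/m³.
Weight W = mg = 281000 × 9.81 = 2.757×10^6 N.
From L = ½ρV²S·CL,max = W: V_stall = √(2W/(ρSCL,max)) = √(2·2.757×10^6/(0.467·260·2.08))
V_stall = √21830 = 148 m/s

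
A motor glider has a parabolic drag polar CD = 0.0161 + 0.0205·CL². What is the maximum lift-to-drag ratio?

(L/D)max = 27.5

For CD = CD0 + K·CL², (L/D)max occurs at CL* = √(CD0/K) and equals 1/(2√(K·CD0)).
(L/D)max = 1/(2√(0.0205 × 0.0161)) = 1/(2 × 0.01817) = 27.5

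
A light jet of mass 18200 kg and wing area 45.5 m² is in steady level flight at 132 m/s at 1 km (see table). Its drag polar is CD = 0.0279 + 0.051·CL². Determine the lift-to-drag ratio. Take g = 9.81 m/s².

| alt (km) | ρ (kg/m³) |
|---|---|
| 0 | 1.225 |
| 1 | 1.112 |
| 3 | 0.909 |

At 1 km, from the table: ρ = 1.112 kg/m³.
Level flight ⇒ L = W = m·g = 18200 × 9.81 = 1.7854×10^5 N.
q = ½ρv² = ½ × 1.112 × 132² = 9688 Pa.
CL = W/(q·S) = 1.7854×10^5 / (9688 × 45.5) = 0.405.
CD = 0.0279 + 0.051 × 0.405² = 0.03627.
L/D = CL/CD = 0.405 / 0.03627 = 11.2

L/D = 11.2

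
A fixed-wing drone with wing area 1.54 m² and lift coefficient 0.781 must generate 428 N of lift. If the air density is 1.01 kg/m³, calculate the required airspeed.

L = ½ρv²S·CL ⇒ v = √(2L/(ρ·S·CL))
v = √(2 × 428 / (1.01 × 1.54 × 0.781)) = √704.7 = 26.5 m/s

v = 26.5 m/s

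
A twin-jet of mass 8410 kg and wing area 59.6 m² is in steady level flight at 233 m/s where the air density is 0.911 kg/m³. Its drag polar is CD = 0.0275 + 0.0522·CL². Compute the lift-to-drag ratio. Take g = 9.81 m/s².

L/D = 2.02

In steady level flight, lift balances weight: W = mg = 8410 × 9.81 = 82502 N.
q = ½ρv² = ½ × 0.911 × 233² = 24730 Pa.
CL = W/(q·S) = 82502 / (24730 × 59.6) = 0.05598.
CD = 0.0275 + 0.0522 × 0.05598² = 0.02766.
L/D = CL/CD = 0.05598 / 0.02766 = 2.02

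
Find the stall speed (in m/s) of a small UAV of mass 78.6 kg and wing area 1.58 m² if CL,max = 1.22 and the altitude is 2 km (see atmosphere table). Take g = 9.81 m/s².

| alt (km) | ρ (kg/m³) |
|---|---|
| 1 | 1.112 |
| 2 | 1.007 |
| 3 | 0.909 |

At 2 km, from the table: ρ = 1.007 kg/m³.
Weight W = mg = 78.6 × 9.81 = 771.1 N.
From L = ½ρV²S·CL,max = W: V_stall = √(2W/(ρSCL,max)) = √(2·771.1/(1.007·1.58·1.22))
V_stall = √794.5 = 28.2 m/s

V_stall = 28.2 m/s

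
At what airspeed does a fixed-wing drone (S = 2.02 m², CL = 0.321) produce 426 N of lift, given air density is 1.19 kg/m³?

L = ½ρv²S·CL ⇒ v = √(2L/(ρ·S·CL))
v = √(2 × 426 / (1.19 × 2.02 × 0.321)) = √1104 = 33.2 m/s

v = 33.2 m/s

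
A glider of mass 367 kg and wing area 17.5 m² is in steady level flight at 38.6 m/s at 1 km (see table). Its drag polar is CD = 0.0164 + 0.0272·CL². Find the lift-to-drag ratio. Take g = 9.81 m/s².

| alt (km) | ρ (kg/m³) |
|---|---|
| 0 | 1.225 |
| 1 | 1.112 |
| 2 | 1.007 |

At 1 km, from the table: ρ = 1.112 kg/m³.
Weight W = mg = 367 × 9.81 = 3600.3 N; in level flight L = W.
Dynamic pressure q = 0.5 × 1.112 × 38.6² = 828.4 Pa.
CL = 2W/(ρv²S) = 2×3600.3/(1.112×38.6²×17.5) = 0.2483.
CD = 0.0164 + 0.0272 × 0.2483² = 0.01808.
L/D = CL/CD = 0.2483 / 0.01808 = 13.7

L/D = 13.7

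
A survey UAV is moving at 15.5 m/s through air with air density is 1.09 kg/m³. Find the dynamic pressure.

q = ½ρv² = ½ × 1.09 × 15.5² = 131 Pa

q = 131 Pa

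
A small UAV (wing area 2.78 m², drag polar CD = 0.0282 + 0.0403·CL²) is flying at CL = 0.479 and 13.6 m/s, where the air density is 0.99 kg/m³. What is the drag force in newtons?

D = 9.53 N

CD = 0.0282 + 0.0403 × 0.479² = 0.03745
D = ½ρv²S·CD = ½ × 0.99 × 13.6² × 2.78 × 0.03745 = 9.53 N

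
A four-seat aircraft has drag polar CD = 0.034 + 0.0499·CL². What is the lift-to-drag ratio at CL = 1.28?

L/D = 11.1

CD = 0.034 + 0.0499 × 1.28² = 0.1158
L/D = CL/CD = 1.28 / 0.1158 = 11.1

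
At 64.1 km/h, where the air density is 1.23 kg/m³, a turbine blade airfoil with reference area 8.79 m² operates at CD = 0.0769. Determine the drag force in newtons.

D = 132 N

Convert speed: v = 64.1 km/h ÷ 3.6 = 17.81 m/s.
Dynamic pressure q = ½ρv² = ½ × 1.23 × 17.81² = 195 Pa.
D = q·S·CD = 195 × 8.79 × 0.0769 = 132 N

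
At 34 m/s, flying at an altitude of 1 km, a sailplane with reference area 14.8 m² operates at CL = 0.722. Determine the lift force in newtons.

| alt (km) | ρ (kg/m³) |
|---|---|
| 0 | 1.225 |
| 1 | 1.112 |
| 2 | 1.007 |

L = 6870 N

At 1 km, from the table: ρ = 1.112 kg/m³.
L = ½ρv²S·CL = ½ × 1.112 × 34² × 14.8 × 0.722 = 6870 N ≈ 6.87 kN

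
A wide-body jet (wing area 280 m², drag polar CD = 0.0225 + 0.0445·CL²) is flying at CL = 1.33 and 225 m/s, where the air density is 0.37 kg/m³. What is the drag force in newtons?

CD = 0.0225 + 0.0445 × 1.33² = 0.1012
D = ½ρv²S·CD = ½ × 0.37 × 225² × 280 × 0.1012 = 2.65×10^5 N

D = 2.65×10^5 N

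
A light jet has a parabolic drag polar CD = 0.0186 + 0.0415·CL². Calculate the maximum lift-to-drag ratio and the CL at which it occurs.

(L/D)max = 18, at CL = 0.669

For CD = CD0 + K·CL², (L/D)max occurs at CL* = √(CD0/K) and equals 1/(2√(K·CD0)).
(L/D)max = 1/(2√(0.0415 × 0.0186)) = 1/(2 × 0.02778) = 18
CL* = √(0.0186/0.0415) = 0.669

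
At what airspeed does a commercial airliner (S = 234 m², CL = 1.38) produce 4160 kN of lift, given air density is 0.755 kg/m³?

L = ½ρv²S·CL ⇒ v = √(2L/(ρ·S·CL))
v = √(2 × 4.16×10^6 / (0.755 × 234 × 1.38)) = √34130 = 185 m/s

v = 185 m/s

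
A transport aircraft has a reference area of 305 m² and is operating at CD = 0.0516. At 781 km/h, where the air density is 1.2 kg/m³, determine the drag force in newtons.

D = 4.44×10^5 N

Convert speed: v = 781 km/h ÷ 3.6 = 216.9 m/s.
Dynamic pressure q = ½ρv² = ½ × 1.2 × 216.9² = 28240 Pa.
D = q·S·CD = 28240 × 305 × 0.0516 = 4.44×10^5 N ≈ 444 kN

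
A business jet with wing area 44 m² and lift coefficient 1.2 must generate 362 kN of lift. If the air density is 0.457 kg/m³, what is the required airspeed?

v = 173 m/s

L = ½ρv²S·CL ⇒ v = √(2L/(ρ·S·CL))
v = √(2 × 3.62×10^5 / (0.457 × 44 × 1.2)) = √30000 = 173 m/s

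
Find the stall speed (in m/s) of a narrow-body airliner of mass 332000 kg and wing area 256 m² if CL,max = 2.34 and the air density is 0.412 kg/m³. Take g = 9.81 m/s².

At stall, lift equals weight: L = W = m·g = 332000 × 9.81 = 3.257×10^6 N.
From L = ½ρV²S·CL,max = W: V_stall = √(2W/(ρSCL,max)) = √(2·3.257×10^6/(0.412·256·2.34))
V_stall = √26390 = 162 m/s

V_stall = 162 m/s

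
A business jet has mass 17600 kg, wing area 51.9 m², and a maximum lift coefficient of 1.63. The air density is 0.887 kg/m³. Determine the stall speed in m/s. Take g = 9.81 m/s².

Stall occurs when L = W at CL,max. W = mg = 17600 × 9.81 = 1.727×10^5 N.
From L = ½ρV²S·CL,max = W: V_stall = √(2W/(ρSCL,max)) = √(2·1.727×10^5/(0.887·51.9·1.63))
V_stall = √4602 = 67.8 m/s

V_stall = 67.8 m/s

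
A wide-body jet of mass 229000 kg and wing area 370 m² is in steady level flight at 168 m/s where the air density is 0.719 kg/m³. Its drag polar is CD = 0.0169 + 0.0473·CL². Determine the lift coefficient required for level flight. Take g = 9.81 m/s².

Weight W = mg = 229000 × 9.81 = 2.2465×10^6 N; in level flight L = W.
Dynamic pressure q = 0.5 × 0.719 × 168² = 10150 Pa.
Required CL = L/(qS) = 2.2465×10^6/(10150·370) = 0.5984.

CL = 0.598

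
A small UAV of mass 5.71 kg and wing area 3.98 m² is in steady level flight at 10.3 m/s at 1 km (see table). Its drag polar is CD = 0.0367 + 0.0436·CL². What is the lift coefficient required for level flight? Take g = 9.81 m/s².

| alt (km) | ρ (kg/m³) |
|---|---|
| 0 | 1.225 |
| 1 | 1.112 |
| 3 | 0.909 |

At 1 km, from the table: ρ = 1.112 kg/m³.
In steady level flight, lift balances weight: W = mg = 5.71 × 9.81 = 56.015 N.
q = ½ρv² = ½ × 1.112 × 10.3² = 58.99 Pa.
CL = 2W/(ρv²S) = 2×56.015/(1.112×10.3²×3.98) = 0.2386.

CL = 0.239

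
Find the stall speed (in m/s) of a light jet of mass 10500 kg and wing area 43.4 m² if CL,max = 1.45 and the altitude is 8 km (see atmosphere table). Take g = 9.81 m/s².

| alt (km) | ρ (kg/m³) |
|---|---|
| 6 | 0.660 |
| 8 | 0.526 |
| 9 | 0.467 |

V_stall = 78.9 m/s

At 8 km, from the table: ρ = 0.526 kg/m³.
Weight W = mg = 10500 × 9.81 = 1.03×10^5 N.
From L = ½ρV²S·CL,max = W: V_stall = √(2W/(ρSCL,max)) = √(2·1.03×10^5/(0.526·43.4·1.45))
V_stall = √6224 = 78.9 m/s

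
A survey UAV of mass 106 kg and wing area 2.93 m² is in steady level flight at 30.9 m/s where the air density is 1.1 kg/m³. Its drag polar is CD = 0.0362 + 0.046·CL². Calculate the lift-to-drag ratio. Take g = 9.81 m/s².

L/D = 11.8

In steady level flight, lift balances weight: W = mg = 106 × 9.81 = 1039.9 N.
q = ½ρv² = ½ × 1.1 × 30.9² = 525.1 Pa.
CL = W/(q·S) = 1039.9 / (525.1 × 2.93) = 0.6758.
CD = 0.0362 + 0.046 × 0.6758² = 0.05721.
L/D = CL/CD = 0.6758 / 0.05721 = 11.8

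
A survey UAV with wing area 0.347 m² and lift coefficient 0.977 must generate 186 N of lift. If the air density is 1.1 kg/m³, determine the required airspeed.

L = ½ρv²S·CL ⇒ v = √(2L/(ρ·S·CL))
v = √(2 × 186 / (1.1 × 0.347 × 0.977)) = √997.5 = 31.6 m/s

v = 31.6 m/s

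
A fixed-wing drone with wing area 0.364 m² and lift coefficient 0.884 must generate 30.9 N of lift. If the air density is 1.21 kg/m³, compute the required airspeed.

v = 12.6 m/s

L = ½ρv²S·CL ⇒ v = √(2L/(ρ·S·CL))
v = √(2 × 30.9 / (1.21 × 0.364 × 0.884)) = √158.7 = 12.6 m/s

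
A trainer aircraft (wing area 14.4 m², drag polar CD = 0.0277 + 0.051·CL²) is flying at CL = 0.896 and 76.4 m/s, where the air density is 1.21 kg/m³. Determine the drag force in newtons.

CD = 0.0277 + 0.051 × 0.896² = 0.06864
D = ½ρv²S·CD = ½ × 1.21 × 76.4² × 14.4 × 0.06864 = 3490 N

D = 3490 N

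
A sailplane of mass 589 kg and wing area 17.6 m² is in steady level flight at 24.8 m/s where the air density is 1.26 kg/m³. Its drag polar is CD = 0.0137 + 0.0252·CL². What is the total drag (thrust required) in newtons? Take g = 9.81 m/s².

D = 217 N

Level flight ⇒ L = W = m·g = 589 × 9.81 = 5778.1 N.
q = ½ρv² = ½ × 1.26 × 24.8² = 387.5 Pa.
CL = 2W/(ρv²S) = 2×5778.1/(1.26×24.8²×17.6) = 0.8473.
CD = 0.0137 + 0.0252 × 0.8473² = 0.03179.
D = q·S·CD = 387.5 × 17.6 × 0.03179 = 216.8 N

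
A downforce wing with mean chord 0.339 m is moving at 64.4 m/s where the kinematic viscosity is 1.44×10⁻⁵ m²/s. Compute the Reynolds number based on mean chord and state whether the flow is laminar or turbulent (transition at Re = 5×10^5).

Re = 1.52×10^6 (turbulent)

Re = v·c/ν = 64.4 × 0.339 / (1.44×10⁻⁵) = 1.52×10^6
Since 1.52×10^6 > 5×10^5, the flow is turbulent.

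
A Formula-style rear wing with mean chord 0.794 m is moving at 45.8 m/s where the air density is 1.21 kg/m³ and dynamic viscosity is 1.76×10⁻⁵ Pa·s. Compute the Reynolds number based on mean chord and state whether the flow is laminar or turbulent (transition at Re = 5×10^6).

Re = ρ·v·c/μ = 1.21 × 45.8 × 0.794 / (1.76×10⁻⁵) = 2.5×10^6
Since 2.5×10^6 < 5×10^6, the flow is laminar.

Re = 2.5×10^6 (laminar)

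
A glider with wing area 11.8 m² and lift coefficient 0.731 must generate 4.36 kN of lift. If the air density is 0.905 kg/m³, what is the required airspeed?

L = ½ρv²S·CL ⇒ v = √(2L/(ρ·S·CL))
v = √(2 × 4360 / (0.905 × 11.8 × 0.731)) = √1117 = 33.4 m/s

v = 33.4 m/s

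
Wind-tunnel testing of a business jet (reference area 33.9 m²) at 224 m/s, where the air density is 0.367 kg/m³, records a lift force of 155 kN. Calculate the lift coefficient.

From L = ½ρv²S·CL, rearranging gives CL = 2L/(ρv²S).
CL = 2 × 1.55×10^5 / (0.367 × 224² × 33.9) = 0.497

CL = 0.497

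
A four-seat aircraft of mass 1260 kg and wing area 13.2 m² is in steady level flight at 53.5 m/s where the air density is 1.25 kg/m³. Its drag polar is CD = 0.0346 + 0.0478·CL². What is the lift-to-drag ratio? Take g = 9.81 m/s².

L/D = 11

Level flight ⇒ L = W = m·g = 1260 × 9.81 = 12361 N.
Dynamic pressure q = 0.5 × 1.25 × 53.5² = 1789 Pa.
CL = W/(q·S) = 12361 / (1789 × 13.2) = 0.5235.
CD = 0.0346 + 0.0478 × 0.5235² = 0.0477.
L/D = CL/CD = 0.5235 / 0.0477 = 11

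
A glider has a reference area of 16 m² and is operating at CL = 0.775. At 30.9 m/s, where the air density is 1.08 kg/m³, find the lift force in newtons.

L = 6390 N

Dynamic pressure q = ½ρv² = ½ × 1.08 × 30.9² = 515.6 Pa.
L = q·S·CL = 515.6 × 16 × 0.775 = 6390 N ≈ 6.39 kN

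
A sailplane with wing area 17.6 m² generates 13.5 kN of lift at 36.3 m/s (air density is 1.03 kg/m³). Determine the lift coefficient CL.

CL = 1.13

From L = ½ρv²S·CL, rearranging gives CL = 2L/(ρv²S).
CL = 2 × 13500 / (1.03 × 36.3² × 17.6) = 1.13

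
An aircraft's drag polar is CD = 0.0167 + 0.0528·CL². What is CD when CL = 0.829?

CD = 0.053

CD = 0.0167 + 0.0528 × 0.829² = 0.0167 + 0.03629 = 0.053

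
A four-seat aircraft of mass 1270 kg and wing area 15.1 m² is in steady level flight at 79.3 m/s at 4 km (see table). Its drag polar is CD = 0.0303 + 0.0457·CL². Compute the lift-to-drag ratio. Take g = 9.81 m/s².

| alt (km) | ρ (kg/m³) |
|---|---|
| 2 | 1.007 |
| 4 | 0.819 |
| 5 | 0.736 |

L/D = 9.16

At 4 km, from the table: ρ = 0.819 kg/m³.
In steady level flight, lift balances weight: W = mg = 1270 × 9.81 = 12459 N.
q = ½ρv² = ½ × 0.819 × 79.3² = 2575 Pa.
CL = 2W/(ρv²S) = 2×12459/(0.819×79.3²×15.1) = 0.3204.
CD = 0.0303 + 0.0457 × 0.3204² = 0.03499.
L/D = CL/CD = 0.3204 / 0.03499 = 9.16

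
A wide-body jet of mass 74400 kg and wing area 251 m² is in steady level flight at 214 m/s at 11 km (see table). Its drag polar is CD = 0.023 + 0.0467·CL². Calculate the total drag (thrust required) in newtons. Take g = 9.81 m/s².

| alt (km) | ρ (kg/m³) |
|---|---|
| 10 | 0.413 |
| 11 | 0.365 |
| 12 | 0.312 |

At 11 km, from the table: ρ = 0.365 kg/m³.
Level flight ⇒ L = W = m·g = 74400 × 9.81 = 7.2986×10^5 N.
Dynamic pressure q = 0.5 × 0.365 × 214² = 8358 Pa.
CL = W/(q·S) = 7.2986×10^5 / (8358 × 251) = 0.3479.
CD = 0.023 + 0.0467 × 0.3479² = 0.02865.
D = q·S·CD = 8358 × 251 × 0.02865 = 60110 N

D = 60100 N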